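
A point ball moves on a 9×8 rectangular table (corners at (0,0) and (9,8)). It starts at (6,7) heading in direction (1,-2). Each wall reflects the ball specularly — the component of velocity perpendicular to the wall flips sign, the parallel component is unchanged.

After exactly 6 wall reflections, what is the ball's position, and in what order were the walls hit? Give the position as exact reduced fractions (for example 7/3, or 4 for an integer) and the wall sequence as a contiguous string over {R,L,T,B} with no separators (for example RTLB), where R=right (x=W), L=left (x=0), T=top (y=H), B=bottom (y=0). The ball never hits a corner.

1. t=3 → R at (9,1); v=(-1,-2)
2. t=1/2 → B at (17/2,0); v=(-1,2)
3. t=4 → T at (9/2,8); v=(-1,-2)
4. t=4 → B at (1/2,0); v=(-1,2)
5. t=1/2 → L at (0,1); v=(1,2)
6. t=7/2 → T at (7/2,8); v=(1,-2)

Final position: (7/2,8)
Wall sequence: RBTBLT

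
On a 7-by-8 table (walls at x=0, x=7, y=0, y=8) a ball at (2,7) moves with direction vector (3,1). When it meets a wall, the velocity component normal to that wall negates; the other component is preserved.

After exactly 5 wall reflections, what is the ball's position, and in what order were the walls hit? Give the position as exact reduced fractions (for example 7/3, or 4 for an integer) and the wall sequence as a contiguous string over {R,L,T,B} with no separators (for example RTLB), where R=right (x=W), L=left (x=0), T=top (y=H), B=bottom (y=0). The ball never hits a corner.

Final position: (0,1/3)
Wall sequence: TRLRL

1. t=1 → T at (5,8); v=(3,-1)
2. t=2/3 → R at (7,22/3); v=(-3,-1)
3. t=7/3 → L at (0,5); v=(3,-1)
4. t=7/3 → R at (7,8/3); v=(-3,-1)
5. t=7/3 → L at (0,1/3); v=(3,-1)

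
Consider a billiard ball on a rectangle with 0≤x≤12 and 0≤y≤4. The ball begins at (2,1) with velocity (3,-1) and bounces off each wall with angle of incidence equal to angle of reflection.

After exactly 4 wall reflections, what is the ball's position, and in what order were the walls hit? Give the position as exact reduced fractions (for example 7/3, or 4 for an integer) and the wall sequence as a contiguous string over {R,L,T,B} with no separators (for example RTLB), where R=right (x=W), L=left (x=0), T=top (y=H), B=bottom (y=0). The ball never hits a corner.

1. t=1 → B at (5,0); v=(3,1)
2. t=7/3 → R at (12,7/3); v=(-3,1)
3. t=5/3 → T at (7,4); v=(-3,-1)
4. t=7/3 → L at (0,5/3); v=(3,-1)

Final position: (0,5/3)
Wall sequence: BRTL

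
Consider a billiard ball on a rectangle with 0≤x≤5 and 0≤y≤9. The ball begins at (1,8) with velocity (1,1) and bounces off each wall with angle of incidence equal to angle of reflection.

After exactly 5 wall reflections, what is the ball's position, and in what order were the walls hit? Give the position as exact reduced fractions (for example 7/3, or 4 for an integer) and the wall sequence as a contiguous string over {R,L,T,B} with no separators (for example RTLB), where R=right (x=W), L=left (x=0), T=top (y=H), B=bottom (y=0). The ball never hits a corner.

Final position: (5,4)
Wall sequence: TRLBR

1. t=1 → T at (2,9); v=(1,-1)
2. t=3 → R at (5,6); v=(-1,-1)
3. t=5 → L at (0,1); v=(1,-1)
4. t=1 → B at (1,0); v=(1,1)
5. t=4 → R at (5,4); v=(-1,1)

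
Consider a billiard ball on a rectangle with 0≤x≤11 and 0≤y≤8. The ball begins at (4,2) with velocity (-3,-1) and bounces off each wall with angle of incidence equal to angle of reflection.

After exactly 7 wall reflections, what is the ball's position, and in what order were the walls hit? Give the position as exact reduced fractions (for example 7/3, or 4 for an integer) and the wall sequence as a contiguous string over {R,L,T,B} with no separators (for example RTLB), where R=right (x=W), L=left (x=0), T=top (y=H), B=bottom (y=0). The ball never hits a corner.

Final position: (0,2)
Wall sequence: LBRLTRL

1. t=4/3 → L at (0,2/3); v=(3,-1)
2. t=2/3 → B at (2,0); v=(3,1)
3. t=3 → R at (11,3); v=(-3,1)
4. t=11/3 → L at (0,20/3); v=(3,1)
5. t=4/3 → T at (4,8); v=(3,-1)
6. t=7/3 → R at (11,17/3); v=(-3,-1)
7. t=11/3 → L at (0,2); v=(3,-1)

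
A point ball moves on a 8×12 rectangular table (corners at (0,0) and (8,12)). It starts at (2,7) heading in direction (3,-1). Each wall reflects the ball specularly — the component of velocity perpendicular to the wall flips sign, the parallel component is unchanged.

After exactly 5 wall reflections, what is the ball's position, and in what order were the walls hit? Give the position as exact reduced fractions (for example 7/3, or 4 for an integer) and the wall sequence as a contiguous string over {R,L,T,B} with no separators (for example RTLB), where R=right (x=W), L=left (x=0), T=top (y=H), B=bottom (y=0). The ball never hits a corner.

1. t=2 → R at (8,5); v=(-3,-1)
2. t=8/3 → L at (0,7/3); v=(3,-1)
3. t=7/3 → B at (7,0); v=(3,1)
4. t=1/3 → R at (8,1/3); v=(-3,1)
5. t=8/3 → L at (0,3); v=(3,1)

Final position: (0,3)
Wall sequence: RLBRL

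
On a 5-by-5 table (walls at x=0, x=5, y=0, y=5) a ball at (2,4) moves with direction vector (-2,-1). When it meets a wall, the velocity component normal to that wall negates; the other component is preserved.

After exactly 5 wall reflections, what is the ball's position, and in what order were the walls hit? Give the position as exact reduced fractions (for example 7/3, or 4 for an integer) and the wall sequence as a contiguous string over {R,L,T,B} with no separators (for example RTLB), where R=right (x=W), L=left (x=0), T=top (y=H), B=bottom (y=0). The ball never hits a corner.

1. t=1 → L at (0,3); v=(2,-1)
2. t=5/2 → R at (5,1/2); v=(-2,-1)
3. t=1/2 → B at (4,0); v=(-2,1)
4. t=2 → L at (0,2); v=(2,1)
5. t=5/2 → R at (5,9/2); v=(-2,1)

Final position: (5,9/2)
Wall sequence: LRBLR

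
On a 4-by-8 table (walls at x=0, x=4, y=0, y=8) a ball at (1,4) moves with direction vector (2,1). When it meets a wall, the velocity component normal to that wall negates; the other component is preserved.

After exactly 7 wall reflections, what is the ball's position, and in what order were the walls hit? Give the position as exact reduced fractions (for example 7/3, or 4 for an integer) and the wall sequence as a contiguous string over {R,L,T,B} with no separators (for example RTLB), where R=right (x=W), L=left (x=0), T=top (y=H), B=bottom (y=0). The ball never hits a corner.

Final position: (0,1/2)
Wall sequence: RLTRLRL

1. t=3/2 → R at (4,11/2); v=(-2,1)
2. t=2 → L at (0,15/2); v=(2,1)
3. t=1/2 → T at (1,8); v=(2,-1)
4. t=3/2 → R at (4,13/2); v=(-2,-1)
5. t=2 → L at (0,9/2); v=(2,-1)
6. t=2 → R at (4,5/2); v=(-2,-1)
7. t=2 → L at (0,1/2); v=(2,-1)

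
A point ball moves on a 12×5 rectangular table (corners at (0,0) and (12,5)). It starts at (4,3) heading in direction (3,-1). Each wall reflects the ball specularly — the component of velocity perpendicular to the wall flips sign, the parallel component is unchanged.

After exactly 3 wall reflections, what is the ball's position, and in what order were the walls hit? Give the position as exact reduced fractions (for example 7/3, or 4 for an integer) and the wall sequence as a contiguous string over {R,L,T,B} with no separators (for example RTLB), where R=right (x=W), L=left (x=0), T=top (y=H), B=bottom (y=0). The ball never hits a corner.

1. t=8/3 → R at (12,1/3); v=(-3,-1)
2. t=1/3 → B at (11,0); v=(-3,1)
3. t=11/3 → L at (0,11/3); v=(3,1)

Final position: (0,11/3)
Wall sequence: RBL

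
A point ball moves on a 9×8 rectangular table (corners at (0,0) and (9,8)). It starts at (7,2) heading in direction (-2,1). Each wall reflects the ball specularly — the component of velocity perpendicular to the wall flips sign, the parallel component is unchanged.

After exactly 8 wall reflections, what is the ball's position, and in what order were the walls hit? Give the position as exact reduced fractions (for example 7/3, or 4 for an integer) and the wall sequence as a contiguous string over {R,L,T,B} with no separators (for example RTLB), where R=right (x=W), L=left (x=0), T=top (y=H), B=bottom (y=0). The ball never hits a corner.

Final position: (1,8)
Wall sequence: LTRLBRLT

1. t=7/2 → L at (0,11/2); v=(2,1)
2. t=5/2 → T at (5,8); v=(2,-1)
3. t=2 → R at (9,6); v=(-2,-1)
4. t=9/2 → L at (0,3/2); v=(2,-1)
5. t=3/2 → B at (3,0); v=(2,1)
6. t=3 → R at (9,3); v=(-2,1)
7. t=9/2 → L at (0,15/2); v=(2,1)
8. t=1/2 → T at (1,8); v=(2,-1)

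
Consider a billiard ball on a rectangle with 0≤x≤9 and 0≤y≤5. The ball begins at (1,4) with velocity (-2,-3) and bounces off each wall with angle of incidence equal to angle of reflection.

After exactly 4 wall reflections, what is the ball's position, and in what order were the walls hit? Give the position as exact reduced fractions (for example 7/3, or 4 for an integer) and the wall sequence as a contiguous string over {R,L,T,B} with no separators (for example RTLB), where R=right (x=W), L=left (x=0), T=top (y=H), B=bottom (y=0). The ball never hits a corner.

Final position: (25/3,0)
Wall sequence: LBTB

1. t=1/2 → L at (0,5/2); v=(2,-3)
2. t=5/6 → B at (5/3,0); v=(2,3)
3. t=5/3 → T at (5,5); v=(2,-3)
4. t=5/3 → B at (25/3,0); v=(2,3)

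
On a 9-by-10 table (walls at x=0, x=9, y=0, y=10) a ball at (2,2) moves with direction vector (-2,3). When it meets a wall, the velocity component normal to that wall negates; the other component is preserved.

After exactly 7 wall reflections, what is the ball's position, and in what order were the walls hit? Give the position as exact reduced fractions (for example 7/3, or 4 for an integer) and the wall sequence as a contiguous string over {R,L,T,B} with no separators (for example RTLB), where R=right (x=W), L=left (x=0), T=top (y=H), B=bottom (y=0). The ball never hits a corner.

Final position: (16/3,0)
Wall sequence: LTRBTLB

1. t=1 → L at (0,5); v=(2,3)
2. t=5/3 → T at (10/3,10); v=(2,-3)
3. t=17/6 → R at (9,3/2); v=(-2,-3)
4. t=1/2 → B at (8,0); v=(-2,3)
5. t=10/3 → T at (4/3,10); v=(-2,-3)
6. t=2/3 → L at (0,8); v=(2,-3)
7. t=8/3 → B at (16/3,0); v=(2,3)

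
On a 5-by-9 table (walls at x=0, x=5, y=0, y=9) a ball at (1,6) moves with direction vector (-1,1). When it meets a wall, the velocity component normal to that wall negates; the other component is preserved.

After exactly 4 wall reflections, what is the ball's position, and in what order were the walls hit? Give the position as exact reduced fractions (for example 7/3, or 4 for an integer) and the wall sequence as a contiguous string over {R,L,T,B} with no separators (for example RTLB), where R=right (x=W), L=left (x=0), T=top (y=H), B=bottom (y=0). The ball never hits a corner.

Final position: (0,1)
Wall sequence: LTRL

1. t=1 → L at (0,7); v=(1,1)
2. t=2 → T at (2,9); v=(1,-1)
3. t=3 → R at (5,6); v=(-1,-1)
4. t=5 → L at (0,1); v=(1,-1)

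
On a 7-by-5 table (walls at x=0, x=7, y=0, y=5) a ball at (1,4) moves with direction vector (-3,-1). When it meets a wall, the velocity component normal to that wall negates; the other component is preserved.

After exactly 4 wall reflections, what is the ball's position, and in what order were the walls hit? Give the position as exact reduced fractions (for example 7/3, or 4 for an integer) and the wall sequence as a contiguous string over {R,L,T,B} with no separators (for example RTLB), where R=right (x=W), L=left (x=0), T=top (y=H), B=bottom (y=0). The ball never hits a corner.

1. t=1/3 → L at (0,11/3); v=(3,-1)
2. t=7/3 → R at (7,4/3); v=(-3,-1)
3. t=4/3 → B at (3,0); v=(-3,1)
4. t=1 → L at (0,1); v=(3,1)

Final position: (0,1)
Wall sequence: LRBL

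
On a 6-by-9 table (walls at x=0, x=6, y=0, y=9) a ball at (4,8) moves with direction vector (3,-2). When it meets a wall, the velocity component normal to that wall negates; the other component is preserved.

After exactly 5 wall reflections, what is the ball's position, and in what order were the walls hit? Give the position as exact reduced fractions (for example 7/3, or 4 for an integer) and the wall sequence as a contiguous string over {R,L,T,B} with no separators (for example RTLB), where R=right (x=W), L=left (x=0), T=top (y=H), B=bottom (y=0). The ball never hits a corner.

1. t=2/3 → R at (6,20/3); v=(-3,-2)
2. t=2 → L at (0,8/3); v=(3,-2)
3. t=4/3 → B at (4,0); v=(3,2)
4. t=2/3 → R at (6,4/3); v=(-3,2)
5. t=2 → L at (0,16/3); v=(3,2)

Final position: (0,16/3)
Wall sequence: RLBRL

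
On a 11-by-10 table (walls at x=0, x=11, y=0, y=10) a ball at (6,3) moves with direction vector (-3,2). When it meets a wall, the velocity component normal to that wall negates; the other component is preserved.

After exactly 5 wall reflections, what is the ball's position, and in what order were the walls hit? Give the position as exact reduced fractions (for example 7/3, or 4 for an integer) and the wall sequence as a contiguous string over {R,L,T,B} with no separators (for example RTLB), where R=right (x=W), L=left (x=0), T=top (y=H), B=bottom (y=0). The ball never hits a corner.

1. t=2 → L at (0,7); v=(3,2)
2. t=3/2 → T at (9/2,10); v=(3,-2)
3. t=13/6 → R at (11,17/3); v=(-3,-2)
4. t=17/6 → B at (5/2,0); v=(-3,2)
5. t=5/6 → L at (0,5/3); v=(3,2)

Final position: (0,5/3)
Wall sequence: LTRBL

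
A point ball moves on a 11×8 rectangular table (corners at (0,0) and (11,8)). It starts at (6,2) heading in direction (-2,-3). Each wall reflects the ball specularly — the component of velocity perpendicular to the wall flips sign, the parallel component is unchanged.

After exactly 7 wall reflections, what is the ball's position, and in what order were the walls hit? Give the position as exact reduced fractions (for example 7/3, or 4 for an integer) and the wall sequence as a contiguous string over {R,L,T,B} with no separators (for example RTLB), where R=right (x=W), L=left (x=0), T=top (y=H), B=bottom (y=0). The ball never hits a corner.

1. t=2/3 → B at (14/3,0); v=(-2,3)
2. t=7/3 → L at (0,7); v=(2,3)
3. t=1/3 → T at (2/3,8); v=(2,-3)
4. t=8/3 → B at (6,0); v=(2,3)
5. t=5/2 → R at (11,15/2); v=(-2,3)
6. t=1/6 → T at (32/3,8); v=(-2,-3)
7. t=8/3 → B at (16/3,0); v=(-2,3)

Final position: (16/3,0)
Wall sequence: BLTBRTB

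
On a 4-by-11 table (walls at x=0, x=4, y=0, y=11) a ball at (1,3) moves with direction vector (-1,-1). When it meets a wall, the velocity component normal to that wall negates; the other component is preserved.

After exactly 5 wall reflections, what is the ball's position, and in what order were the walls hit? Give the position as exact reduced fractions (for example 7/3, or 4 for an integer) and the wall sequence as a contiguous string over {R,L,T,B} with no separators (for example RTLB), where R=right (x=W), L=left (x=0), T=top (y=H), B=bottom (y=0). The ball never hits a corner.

1. t=1 → L at (0,2); v=(1,-1)
2. t=2 → B at (2,0); v=(1,1)
3. t=2 → R at (4,2); v=(-1,1)
4. t=4 → L at (0,6); v=(1,1)
5. t=4 → R at (4,10); v=(-1,1)

Final position: (4,10)
Wall sequence: LBRLR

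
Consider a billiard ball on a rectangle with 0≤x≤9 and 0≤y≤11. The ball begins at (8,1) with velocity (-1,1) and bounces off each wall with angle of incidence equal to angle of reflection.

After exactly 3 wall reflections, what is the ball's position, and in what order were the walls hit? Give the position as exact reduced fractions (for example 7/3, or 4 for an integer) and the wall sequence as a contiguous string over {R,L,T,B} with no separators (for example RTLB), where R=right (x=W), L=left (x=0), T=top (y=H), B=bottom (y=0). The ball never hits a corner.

1. t=8 → L at (0,9); v=(1,1)
2. t=2 → T at (2,11); v=(1,-1)
3. t=7 → R at (9,4); v=(-1,-1)

Final position: (9,4)
Wall sequence: LTR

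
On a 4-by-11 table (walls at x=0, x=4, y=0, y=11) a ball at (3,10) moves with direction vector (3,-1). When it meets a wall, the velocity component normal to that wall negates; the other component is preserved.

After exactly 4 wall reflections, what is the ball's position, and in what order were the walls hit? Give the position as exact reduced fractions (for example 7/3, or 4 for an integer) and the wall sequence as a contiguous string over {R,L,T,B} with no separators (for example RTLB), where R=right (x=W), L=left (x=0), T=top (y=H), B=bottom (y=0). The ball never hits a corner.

Final position: (0,17/3)
Wall sequence: RLRL

1. t=1/3 → R at (4,29/3); v=(-3,-1)
2. t=4/3 → L at (0,25/3); v=(3,-1)
3. t=4/3 → R at (4,7); v=(-3,-1)
4. t=4/3 → L at (0,17/3); v=(3,-1)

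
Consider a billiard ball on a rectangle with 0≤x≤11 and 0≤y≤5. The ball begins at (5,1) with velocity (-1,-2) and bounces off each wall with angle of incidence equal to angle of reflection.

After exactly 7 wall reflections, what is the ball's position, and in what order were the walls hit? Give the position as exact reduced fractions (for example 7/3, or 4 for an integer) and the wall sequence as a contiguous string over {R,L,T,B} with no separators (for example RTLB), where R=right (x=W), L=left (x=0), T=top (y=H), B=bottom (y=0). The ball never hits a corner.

1. t=1/2 → B at (9/2,0); v=(-1,2)
2. t=5/2 → T at (2,5); v=(-1,-2)
3. t=2 → L at (0,1); v=(1,-2)
4. t=1/2 → B at (1/2,0); v=(1,2)
5. t=5/2 → T at (3,5); v=(1,-2)
6. t=5/2 → B at (11/2,0); v=(1,2)
7. t=5/2 → T at (8,5); v=(1,-2)

Final position: (8,5)
Wall sequence: BTLBTBT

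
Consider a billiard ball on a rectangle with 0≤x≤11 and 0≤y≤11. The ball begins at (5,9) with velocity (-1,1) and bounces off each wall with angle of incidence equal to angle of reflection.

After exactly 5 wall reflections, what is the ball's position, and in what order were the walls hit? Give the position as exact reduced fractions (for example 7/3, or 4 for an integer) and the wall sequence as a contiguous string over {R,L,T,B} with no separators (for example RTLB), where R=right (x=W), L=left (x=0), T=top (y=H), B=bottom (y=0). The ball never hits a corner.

Final position: (3,11)
Wall sequence: TLBRT

1. t=2 → T at (3,11); v=(-1,-1)
2. t=3 → L at (0,8); v=(1,-1)
3. t=8 → B at (8,0); v=(1,1)
4. t=3 → R at (11,3); v=(-1,1)
5. t=8 → T at (3,11); v=(-1,-1)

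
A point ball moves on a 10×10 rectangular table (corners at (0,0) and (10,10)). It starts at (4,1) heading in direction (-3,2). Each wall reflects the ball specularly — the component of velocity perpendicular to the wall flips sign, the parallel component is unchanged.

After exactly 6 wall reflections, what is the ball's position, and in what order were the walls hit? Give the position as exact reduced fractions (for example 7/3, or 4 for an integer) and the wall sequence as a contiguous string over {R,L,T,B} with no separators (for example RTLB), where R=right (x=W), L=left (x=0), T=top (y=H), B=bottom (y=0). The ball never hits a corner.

1. t=4/3 → L at (0,11/3); v=(3,2)
2. t=19/6 → T at (19/2,10); v=(3,-2)
3. t=1/6 → R at (10,29/3); v=(-3,-2)
4. t=10/3 → L at (0,3); v=(3,-2)
5. t=3/2 → B at (9/2,0); v=(3,2)
6. t=11/6 → R at (10,11/3); v=(-3,2)

Final position: (10,11/3)
Wall sequence: LTRLBR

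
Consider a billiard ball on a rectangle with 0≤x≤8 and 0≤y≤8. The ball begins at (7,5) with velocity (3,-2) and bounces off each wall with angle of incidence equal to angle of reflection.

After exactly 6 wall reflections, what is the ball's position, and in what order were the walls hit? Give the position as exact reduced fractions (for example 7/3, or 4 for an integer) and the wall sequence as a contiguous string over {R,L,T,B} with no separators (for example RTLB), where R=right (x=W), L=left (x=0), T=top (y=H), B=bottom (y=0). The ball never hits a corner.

Final position: (0,13/3)
Wall sequence: RBLRTL

1. t=1/3 → R at (8,13/3); v=(-3,-2)
2. t=13/6 → B at (3/2,0); v=(-3,2)
3. t=1/2 → L at (0,1); v=(3,2)
4. t=8/3 → R at (8,19/3); v=(-3,2)
5. t=5/6 → T at (11/2,8); v=(-3,-2)
6. t=11/6 → L at (0,13/3); v=(3,-2)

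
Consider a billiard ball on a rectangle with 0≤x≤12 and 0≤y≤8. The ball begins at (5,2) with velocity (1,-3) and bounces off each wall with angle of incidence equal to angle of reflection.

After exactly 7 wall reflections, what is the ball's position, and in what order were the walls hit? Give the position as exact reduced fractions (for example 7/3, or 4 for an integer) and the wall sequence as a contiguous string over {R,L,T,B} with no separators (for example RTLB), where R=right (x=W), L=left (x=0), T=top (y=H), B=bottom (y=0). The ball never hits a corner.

1. t=2/3 → B at (17/3,0); v=(1,3)
2. t=8/3 → T at (25/3,8); v=(1,-3)
3. t=8/3 → B at (11,0); v=(1,3)
4. t=1 → R at (12,3); v=(-1,3)
5. t=5/3 → T at (31/3,8); v=(-1,-3)
6. t=8/3 → B at (23/3,0); v=(-1,3)
7. t=8/3 → T at (5,8); v=(-1,-3)

Final position: (5,8)
Wall sequence: BTBRTBT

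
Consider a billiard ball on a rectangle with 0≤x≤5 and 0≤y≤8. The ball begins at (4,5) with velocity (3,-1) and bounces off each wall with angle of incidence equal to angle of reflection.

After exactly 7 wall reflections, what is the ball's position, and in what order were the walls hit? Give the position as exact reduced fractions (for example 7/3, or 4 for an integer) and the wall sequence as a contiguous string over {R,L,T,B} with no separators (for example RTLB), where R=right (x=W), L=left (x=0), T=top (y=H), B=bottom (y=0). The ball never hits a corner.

Final position: (0,11/3)
Wall sequence: RLRBLRL

1. t=1/3 → R at (5,14/3); v=(-3,-1)
2. t=5/3 → L at (0,3); v=(3,-1)
3. t=5/3 → R at (5,4/3); v=(-3,-1)
4. t=4/3 → B at (1,0); v=(-3,1)
5. t=1/3 → L at (0,1/3); v=(3,1)
6. t=5/3 → R at (5,2); v=(-3,1)
7. t=5/3 → L at (0,11/3); v=(3,1)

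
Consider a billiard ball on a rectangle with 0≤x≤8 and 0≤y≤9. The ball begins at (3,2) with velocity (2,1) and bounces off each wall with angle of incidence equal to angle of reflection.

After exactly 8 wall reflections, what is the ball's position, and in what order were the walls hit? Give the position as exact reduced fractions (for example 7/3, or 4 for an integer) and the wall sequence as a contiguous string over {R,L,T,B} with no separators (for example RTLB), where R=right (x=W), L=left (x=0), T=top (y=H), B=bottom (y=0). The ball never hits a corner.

1. t=5/2 → R at (8,9/2); v=(-2,1)
2. t=4 → L at (0,17/2); v=(2,1)
3. t=1/2 → T at (1,9); v=(2,-1)
4. t=7/2 → R at (8,11/2); v=(-2,-1)
5. t=4 → L at (0,3/2); v=(2,-1)
6. t=3/2 → B at (3,0); v=(2,1)
7. t=5/2 → R at (8,5/2); v=(-2,1)
8. t=4 → L at (0,13/2); v=(2,1)

Final position: (0,13/2)
Wall sequence: RLTRLBRL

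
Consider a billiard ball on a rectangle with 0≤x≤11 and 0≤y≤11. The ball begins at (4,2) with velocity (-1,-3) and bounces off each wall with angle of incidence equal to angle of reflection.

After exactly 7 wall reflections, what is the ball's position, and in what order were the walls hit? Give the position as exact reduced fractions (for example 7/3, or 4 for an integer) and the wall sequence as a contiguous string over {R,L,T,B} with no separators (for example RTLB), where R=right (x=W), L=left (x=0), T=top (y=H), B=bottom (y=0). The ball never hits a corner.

Final position: (32/3,0)
Wall sequence: BLTBTRB

1. t=2/3 → B at (10/3,0); v=(-1,3)
2. t=10/3 → L at (0,10); v=(1,3)
3. t=1/3 → T at (1/3,11); v=(1,-3)
4. t=11/3 → B at (4,0); v=(1,3)
5. t=11/3 → T at (23/3,11); v=(1,-3)
6. t=10/3 → R at (11,1); v=(-1,-3)
7. t=1/3 → B at (32/3,0); v=(-1,3)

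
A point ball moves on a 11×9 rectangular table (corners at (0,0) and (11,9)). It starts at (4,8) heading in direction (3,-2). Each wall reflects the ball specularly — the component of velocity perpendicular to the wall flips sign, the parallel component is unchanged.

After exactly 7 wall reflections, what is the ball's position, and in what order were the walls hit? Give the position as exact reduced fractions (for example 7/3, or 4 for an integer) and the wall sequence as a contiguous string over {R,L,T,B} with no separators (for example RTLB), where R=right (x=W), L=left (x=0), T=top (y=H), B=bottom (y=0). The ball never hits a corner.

1. t=7/3 → R at (11,10/3); v=(-3,-2)
2. t=5/3 → B at (6,0); v=(-3,2)
3. t=2 → L at (0,4); v=(3,2)
4. t=5/2 → T at (15/2,9); v=(3,-2)
5. t=7/6 → R at (11,20/3); v=(-3,-2)
6. t=10/3 → B at (1,0); v=(-3,2)
7. t=1/3 → L at (0,2/3); v=(3,2)

Final position: (0,2/3)
Wall sequence: RBLTRBL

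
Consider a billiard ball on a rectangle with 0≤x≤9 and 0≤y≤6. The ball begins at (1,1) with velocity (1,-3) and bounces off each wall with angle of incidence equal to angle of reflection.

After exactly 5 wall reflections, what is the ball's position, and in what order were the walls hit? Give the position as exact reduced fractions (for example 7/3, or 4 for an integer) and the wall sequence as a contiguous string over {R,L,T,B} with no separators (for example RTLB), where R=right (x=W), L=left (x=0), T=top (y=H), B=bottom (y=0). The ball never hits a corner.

1. t=1/3 → B at (4/3,0); v=(1,3)
2. t=2 → T at (10/3,6); v=(1,-3)
3. t=2 → B at (16/3,0); v=(1,3)
4. t=2 → T at (22/3,6); v=(1,-3)
5. t=5/3 → R at (9,1); v=(-1,-3)

Final position: (9,1)
Wall sequence: BTBTR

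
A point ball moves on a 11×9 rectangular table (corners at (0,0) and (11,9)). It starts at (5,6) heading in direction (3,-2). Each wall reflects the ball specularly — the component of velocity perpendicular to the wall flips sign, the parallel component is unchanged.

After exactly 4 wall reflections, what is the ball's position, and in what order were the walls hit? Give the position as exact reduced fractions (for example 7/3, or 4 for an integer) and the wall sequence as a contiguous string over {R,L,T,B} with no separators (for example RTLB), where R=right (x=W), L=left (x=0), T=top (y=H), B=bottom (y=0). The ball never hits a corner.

1. t=2 → R at (11,2); v=(-3,-2)
2. t=1 → B at (8,0); v=(-3,2)
3. t=8/3 → L at (0,16/3); v=(3,2)
4. t=11/6 → T at (11/2,9); v=(3,-2)

Final position: (11/2,9)
Wall sequence: RBLT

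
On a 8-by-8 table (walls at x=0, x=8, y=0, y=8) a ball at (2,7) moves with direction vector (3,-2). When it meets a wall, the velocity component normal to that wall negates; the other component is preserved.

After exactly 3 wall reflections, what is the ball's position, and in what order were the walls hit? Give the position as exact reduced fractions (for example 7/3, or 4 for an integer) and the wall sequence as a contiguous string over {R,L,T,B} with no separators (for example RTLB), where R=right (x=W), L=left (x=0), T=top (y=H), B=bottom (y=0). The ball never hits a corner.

1. t=2 → R at (8,3); v=(-3,-2)
2. t=3/2 → B at (7/2,0); v=(-3,2)
3. t=7/6 → L at (0,7/3); v=(3,2)

Final position: (0,7/3)
Wall sequence: RBL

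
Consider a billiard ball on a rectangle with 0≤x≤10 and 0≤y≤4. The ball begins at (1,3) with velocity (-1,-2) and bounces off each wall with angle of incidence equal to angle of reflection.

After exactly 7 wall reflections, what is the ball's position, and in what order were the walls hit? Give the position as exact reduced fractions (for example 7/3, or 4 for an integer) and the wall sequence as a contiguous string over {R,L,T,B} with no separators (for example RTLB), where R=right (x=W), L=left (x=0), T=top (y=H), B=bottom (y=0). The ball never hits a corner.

1. t=1 → L at (0,1); v=(1,-2)
2. t=1/2 → B at (1/2,0); v=(1,2)
3. t=2 → T at (5/2,4); v=(1,-2)
4. t=2 → B at (9/2,0); v=(1,2)
5. t=2 → T at (13/2,4); v=(1,-2)
6. t=2 → B at (17/2,0); v=(1,2)
7. t=3/2 → R at (10,3); v=(-1,2)

Final position: (10,3)
Wall sequence: LBTBTBR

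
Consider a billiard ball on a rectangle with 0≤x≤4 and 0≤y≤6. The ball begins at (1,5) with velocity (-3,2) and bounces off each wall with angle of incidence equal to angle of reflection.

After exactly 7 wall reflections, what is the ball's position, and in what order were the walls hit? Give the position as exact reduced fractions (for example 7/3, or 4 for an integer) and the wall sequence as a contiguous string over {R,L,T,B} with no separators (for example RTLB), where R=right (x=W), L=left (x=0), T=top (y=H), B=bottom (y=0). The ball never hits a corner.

Final position: (0,13/3)
Wall sequence: LTRLBRL

1. t=1/3 → L at (0,17/3); v=(3,2)
2. t=1/6 → T at (1/2,6); v=(3,-2)
3. t=7/6 → R at (4,11/3); v=(-3,-2)
4. t=4/3 → L at (0,1); v=(3,-2)
5. t=1/2 → B at (3/2,0); v=(3,2)
6. t=5/6 → R at (4,5/3); v=(-3,2)
7. t=4/3 → L at (0,13/3); v=(3,2)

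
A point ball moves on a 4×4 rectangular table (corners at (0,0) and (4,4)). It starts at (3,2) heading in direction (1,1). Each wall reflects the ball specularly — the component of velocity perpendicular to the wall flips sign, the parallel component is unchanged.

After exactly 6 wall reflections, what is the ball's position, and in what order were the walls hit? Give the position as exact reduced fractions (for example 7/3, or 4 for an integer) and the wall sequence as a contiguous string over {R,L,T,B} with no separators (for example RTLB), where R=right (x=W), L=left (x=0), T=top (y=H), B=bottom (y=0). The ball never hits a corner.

Final position: (3,4)
Wall sequence: RTLBRT

1. t=1 → R at (4,3); v=(-1,1)
2. t=1 → T at (3,4); v=(-1,-1)
3. t=3 → L at (0,1); v=(1,-1)
4. t=1 → B at (1,0); v=(1,1)
5. t=3 → R at (4,3); v=(-1,1)
6. t=1 → T at (3,4); v=(-1,-1)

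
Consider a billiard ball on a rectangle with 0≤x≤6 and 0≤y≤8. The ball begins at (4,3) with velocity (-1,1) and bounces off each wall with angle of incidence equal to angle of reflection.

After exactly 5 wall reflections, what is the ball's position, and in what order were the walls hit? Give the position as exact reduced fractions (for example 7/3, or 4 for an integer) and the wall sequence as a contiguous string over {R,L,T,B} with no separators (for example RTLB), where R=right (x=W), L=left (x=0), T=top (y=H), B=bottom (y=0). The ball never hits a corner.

Final position: (0,3)
Wall sequence: LTRBL

1. t=4 → L at (0,7); v=(1,1)
2. t=1 → T at (1,8); v=(1,-1)
3. t=5 → R at (6,3); v=(-1,-1)
4. t=3 → B at (3,0); v=(-1,1)
5. t=3 → L at (0,3); v=(1,1)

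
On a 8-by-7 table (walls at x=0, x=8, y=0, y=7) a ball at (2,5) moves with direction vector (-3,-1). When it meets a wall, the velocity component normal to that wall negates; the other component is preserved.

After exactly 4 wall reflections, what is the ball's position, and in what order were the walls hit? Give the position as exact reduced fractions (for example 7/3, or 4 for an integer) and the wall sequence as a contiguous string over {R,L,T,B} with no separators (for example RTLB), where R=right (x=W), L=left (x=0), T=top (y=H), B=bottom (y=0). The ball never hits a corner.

1. t=2/3 → L at (0,13/3); v=(3,-1)
2. t=8/3 → R at (8,5/3); v=(-3,-1)
3. t=5/3 → B at (3,0); v=(-3,1)
4. t=1 → L at (0,1); v=(3,1)

Final position: (0,1)
Wall sequence: LRBL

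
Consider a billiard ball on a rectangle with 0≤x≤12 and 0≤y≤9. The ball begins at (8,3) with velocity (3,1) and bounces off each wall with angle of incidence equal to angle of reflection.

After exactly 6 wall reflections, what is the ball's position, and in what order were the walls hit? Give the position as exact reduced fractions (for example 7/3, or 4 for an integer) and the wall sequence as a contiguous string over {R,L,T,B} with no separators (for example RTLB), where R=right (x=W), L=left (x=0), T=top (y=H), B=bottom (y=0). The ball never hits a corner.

Final position: (5,0)
Wall sequence: RLTRLB

1. t=4/3 → R at (12,13/3); v=(-3,1)
2. t=4 → L at (0,25/3); v=(3,1)
3. t=2/3 → T at (2,9); v=(3,-1)
4. t=10/3 → R at (12,17/3); v=(-3,-1)
5. t=4 → L at (0,5/3); v=(3,-1)
6. t=5/3 → B at (5,0); v=(3,1)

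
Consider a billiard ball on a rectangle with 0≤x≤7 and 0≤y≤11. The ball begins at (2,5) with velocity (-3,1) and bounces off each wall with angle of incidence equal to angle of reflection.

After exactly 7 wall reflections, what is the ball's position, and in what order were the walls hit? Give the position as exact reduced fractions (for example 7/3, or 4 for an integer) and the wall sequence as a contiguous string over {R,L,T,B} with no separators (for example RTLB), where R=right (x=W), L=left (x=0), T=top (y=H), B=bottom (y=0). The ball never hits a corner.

1. t=2/3 → L at (0,17/3); v=(3,1)
2. t=7/3 → R at (7,8); v=(-3,1)
3. t=7/3 → L at (0,31/3); v=(3,1)
4. t=2/3 → T at (2,11); v=(3,-1)
5. t=5/3 → R at (7,28/3); v=(-3,-1)
6. t=7/3 → L at (0,7); v=(3,-1)
7. t=7/3 → R at (7,14/3); v=(-3,-1)

Final position: (7,14/3)
Wall sequence: LRLTRLR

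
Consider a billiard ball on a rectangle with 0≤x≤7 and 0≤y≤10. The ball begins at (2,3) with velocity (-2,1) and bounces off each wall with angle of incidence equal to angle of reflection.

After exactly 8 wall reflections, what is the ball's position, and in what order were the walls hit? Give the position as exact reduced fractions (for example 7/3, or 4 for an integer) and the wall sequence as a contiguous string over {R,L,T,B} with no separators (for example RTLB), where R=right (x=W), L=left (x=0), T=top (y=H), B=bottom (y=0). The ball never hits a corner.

1. t=1 → L at (0,4); v=(2,1)
2. t=7/2 → R at (7,15/2); v=(-2,1)
3. t=5/2 → T at (2,10); v=(-2,-1)
4. t=1 → L at (0,9); v=(2,-1)
5. t=7/2 → R at (7,11/2); v=(-2,-1)
6. t=7/2 → L at (0,2); v=(2,-1)
7. t=2 → B at (4,0); v=(2,1)
8. t=3/2 → R at (7,3/2); v=(-2,1)

Final position: (7,3/2)
Wall sequence: LRTLRLBR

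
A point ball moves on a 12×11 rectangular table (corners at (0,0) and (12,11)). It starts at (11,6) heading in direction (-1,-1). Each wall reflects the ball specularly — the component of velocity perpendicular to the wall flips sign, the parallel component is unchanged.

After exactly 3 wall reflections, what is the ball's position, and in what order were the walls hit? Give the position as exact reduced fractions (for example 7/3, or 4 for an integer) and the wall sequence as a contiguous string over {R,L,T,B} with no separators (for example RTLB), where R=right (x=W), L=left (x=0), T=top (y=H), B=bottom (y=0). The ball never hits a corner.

Final position: (6,11)
Wall sequence: BLT

1. t=6 → B at (5,0); v=(-1,1)
2. t=5 → L at (0,5); v=(1,1)
3. t=6 → T at (6,11); v=(1,-1)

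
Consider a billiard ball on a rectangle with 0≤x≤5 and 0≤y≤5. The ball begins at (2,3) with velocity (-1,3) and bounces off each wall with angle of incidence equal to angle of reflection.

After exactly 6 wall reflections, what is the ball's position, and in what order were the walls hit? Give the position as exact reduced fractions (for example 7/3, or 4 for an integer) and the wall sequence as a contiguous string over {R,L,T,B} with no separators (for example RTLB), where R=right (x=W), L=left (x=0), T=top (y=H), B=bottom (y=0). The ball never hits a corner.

1. t=2/3 → T at (4/3,5); v=(-1,-3)
2. t=4/3 → L at (0,1); v=(1,-3)
3. t=1/3 → B at (1/3,0); v=(1,3)
4. t=5/3 → T at (2,5); v=(1,-3)
5. t=5/3 → B at (11/3,0); v=(1,3)
6. t=4/3 → R at (5,4); v=(-1,3)

Final position: (5,4)
Wall sequence: TLBTBR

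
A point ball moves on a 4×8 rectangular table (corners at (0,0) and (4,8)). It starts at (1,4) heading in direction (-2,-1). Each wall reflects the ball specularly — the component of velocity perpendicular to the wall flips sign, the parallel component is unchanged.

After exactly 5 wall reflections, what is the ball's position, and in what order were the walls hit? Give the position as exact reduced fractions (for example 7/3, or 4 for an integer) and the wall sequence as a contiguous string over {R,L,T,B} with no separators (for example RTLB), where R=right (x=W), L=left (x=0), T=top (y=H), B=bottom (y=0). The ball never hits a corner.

Final position: (4,5/2)
Wall sequence: LRBLR

1. t=1/2 → L at (0,7/2); v=(2,-1)
2. t=2 → R at (4,3/2); v=(-2,-1)
3. t=3/2 → B at (1,0); v=(-2,1)
4. t=1/2 → L at (0,1/2); v=(2,1)
5. t=2 → R at (4,5/2); v=(-2,1)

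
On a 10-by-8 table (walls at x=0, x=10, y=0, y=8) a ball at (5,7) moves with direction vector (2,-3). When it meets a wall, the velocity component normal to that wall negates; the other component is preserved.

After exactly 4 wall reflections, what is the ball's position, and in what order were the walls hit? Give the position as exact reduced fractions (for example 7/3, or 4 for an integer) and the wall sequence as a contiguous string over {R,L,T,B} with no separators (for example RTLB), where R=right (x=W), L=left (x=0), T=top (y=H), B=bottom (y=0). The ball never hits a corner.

Final position: (0,1/2)
Wall sequence: BRTL

1. t=7/3 → B at (29/3,0); v=(2,3)
2. t=1/6 → R at (10,1/2); v=(-2,3)
3. t=5/2 → T at (5,8); v=(-2,-3)
4. t=5/2 → L at (0,1/2); v=(2,-3)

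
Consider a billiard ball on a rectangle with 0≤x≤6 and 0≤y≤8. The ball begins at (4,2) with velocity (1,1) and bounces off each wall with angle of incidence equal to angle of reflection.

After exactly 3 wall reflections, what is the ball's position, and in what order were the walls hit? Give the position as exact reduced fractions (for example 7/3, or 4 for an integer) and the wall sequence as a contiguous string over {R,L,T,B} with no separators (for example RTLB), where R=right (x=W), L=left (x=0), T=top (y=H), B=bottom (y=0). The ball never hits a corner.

Final position: (0,6)
Wall sequence: RTL

1. t=2 → R at (6,4); v=(-1,1)
2. t=4 → T at (2,8); v=(-1,-1)
3. t=2 → L at (0,6); v=(1,-1)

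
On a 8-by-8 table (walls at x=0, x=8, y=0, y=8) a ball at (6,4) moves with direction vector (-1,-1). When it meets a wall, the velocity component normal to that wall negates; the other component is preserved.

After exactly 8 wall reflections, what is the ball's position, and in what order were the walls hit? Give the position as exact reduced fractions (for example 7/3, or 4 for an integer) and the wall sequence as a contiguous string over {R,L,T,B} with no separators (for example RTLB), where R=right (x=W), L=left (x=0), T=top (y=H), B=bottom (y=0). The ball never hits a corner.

1. t=4 → B at (2,0); v=(-1,1)
2. t=2 → L at (0,2); v=(1,1)
3. t=6 → T at (6,8); v=(1,-1)
4. t=2 → R at (8,6); v=(-1,-1)
5. t=6 → B at (2,0); v=(-1,1)
6. t=2 → L at (0,2); v=(1,1)
7. t=6 → T at (6,8); v=(1,-1)
8. t=2 → R at (8,6); v=(-1,-1)

Final position: (8,6)
Wall sequence: BLTRBLTR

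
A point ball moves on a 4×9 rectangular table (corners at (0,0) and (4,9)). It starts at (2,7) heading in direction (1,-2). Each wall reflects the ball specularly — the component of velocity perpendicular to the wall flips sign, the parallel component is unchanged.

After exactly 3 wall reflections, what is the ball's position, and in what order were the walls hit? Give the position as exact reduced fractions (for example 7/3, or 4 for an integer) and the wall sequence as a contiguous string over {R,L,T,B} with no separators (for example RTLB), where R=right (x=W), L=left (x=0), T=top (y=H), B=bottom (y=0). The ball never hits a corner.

1. t=2 → R at (4,3); v=(-1,-2)
2. t=3/2 → B at (5/2,0); v=(-1,2)
3. t=5/2 → L at (0,5); v=(1,2)

Final position: (0,5)
Wall sequence: RBL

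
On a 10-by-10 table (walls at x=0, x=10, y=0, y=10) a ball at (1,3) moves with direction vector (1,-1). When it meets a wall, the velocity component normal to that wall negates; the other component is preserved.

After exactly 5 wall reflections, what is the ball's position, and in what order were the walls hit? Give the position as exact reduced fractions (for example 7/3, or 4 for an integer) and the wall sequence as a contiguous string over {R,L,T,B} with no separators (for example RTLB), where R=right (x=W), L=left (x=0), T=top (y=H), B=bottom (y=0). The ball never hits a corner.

Final position: (4,0)
Wall sequence: BRTLB

1. t=3 → B at (4,0); v=(1,1)
2. t=6 → R at (10,6); v=(-1,1)
3. t=4 → T at (6,10); v=(-1,-1)
4. t=6 → L at (0,4); v=(1,-1)
5. t=4 → B at (4,0); v=(1,1)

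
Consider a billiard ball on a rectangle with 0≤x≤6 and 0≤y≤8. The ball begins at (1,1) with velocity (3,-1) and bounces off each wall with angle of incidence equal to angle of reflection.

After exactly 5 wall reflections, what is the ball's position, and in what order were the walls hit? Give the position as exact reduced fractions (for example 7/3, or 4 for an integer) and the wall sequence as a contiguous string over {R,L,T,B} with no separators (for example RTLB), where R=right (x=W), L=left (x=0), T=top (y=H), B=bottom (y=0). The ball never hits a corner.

1. t=1 → B at (4,0); v=(3,1)
2. t=2/3 → R at (6,2/3); v=(-3,1)
3. t=2 → L at (0,8/3); v=(3,1)
4. t=2 → R at (6,14/3); v=(-3,1)
5. t=2 → L at (0,20/3); v=(3,1)

Final position: (0,20/3)
Wall sequence: BRLRL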